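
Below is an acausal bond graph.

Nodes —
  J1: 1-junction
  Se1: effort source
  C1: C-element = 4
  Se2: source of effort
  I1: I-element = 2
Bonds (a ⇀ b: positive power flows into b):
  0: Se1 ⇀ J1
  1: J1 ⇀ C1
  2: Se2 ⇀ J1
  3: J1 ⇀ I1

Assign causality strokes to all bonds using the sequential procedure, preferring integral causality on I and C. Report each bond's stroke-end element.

bond 0 →J1
bond 1 →J1
bond 2 →J1
bond 3 →I1

b0 →J1  (source Se1 imposes e)
b2 →J1  (Se2 (Se) sets effort on bond)
b1 →J1  (C1: C, integral causality)
b3 →I1  (J1: last free bond brings flow in)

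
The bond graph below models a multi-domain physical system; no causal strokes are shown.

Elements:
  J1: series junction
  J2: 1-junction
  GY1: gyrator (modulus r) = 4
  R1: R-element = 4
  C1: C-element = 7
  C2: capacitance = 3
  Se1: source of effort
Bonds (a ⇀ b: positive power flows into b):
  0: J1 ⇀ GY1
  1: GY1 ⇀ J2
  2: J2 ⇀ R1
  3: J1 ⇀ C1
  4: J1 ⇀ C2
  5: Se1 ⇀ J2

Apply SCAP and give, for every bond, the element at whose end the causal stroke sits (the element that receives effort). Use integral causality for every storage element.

b5 |J2  (Se1: effort source, stroke at far end)
b3 |J1  (C1: C, integral causality)
b4 |J1  (C2 outputs effort q/C2)
b0 |GY1  (J1: last free bond brings flow in)
b1 |GY1  (through GY1, causality inverts; strokes same side of GY1)
b2 |J2  (J2 flow already set via bond 1)

β0 |GY1
β1 |GY1
β2 |J2
β3 |J1
β4 |J1
β5 |J2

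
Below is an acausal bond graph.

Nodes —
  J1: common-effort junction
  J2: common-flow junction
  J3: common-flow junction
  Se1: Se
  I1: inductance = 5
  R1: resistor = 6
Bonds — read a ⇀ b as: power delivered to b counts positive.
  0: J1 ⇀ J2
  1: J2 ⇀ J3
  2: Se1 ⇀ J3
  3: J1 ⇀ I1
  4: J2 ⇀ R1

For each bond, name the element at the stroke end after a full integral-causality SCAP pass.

#2 |J3  (Se1 fixes effort; stroke away)
#1 |J2  (J3: last free bond brings flow in)
#3 |I1  (I1: I, integral causality)
#0 |J1  (only one effort-in slot at J1)
#4 |J2  (J2: bond 0 brought flow, rest push out)

#0 stroke at J1
#1 stroke at J2
#2 stroke at J3
#3 stroke at I1
#4 stroke at J2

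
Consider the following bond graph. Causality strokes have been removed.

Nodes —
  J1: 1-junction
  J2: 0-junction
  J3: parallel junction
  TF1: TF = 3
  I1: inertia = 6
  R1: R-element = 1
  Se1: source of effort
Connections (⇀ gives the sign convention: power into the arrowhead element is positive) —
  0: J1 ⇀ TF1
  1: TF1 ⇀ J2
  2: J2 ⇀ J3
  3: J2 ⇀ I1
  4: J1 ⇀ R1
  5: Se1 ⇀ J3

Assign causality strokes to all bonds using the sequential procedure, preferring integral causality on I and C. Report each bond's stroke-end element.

bond 0 →J1
bond 1 →TF1
bond 2 →J2
bond 3 →I1
bond 4 →R1
bond 5 →J3

b5 |J3  (Se1 fixes effort; stroke away)
b2 |J2  (J3: bond 5 brought effort, rest push out)
b1 |TF1  (J2: bond 2 brought effort, rest push out)
b3 |I1  (J2 effort already set via bond 2)
b0 |J1  (through TF1, causality passes straight; one stroke at TF1)
b4 |R1  (only one flow-in slot at J1)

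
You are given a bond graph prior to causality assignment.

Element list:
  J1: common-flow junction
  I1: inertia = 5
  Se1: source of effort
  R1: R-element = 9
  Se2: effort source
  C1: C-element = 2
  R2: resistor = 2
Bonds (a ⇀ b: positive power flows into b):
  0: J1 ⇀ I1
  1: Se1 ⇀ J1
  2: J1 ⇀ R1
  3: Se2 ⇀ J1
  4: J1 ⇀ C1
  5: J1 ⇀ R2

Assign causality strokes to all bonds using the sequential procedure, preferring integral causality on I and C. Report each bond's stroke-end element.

bond 0 →I1
bond 1 →J1
bond 2 →J1
bond 3 →J1
bond 4 →J1
bond 5 →J1

β1 stroke→J1  (Se1: effort source, stroke at far end)
β3 stroke→J1  (Se2 (Se) sets effort on bond)
β0 stroke→I1  (I1 integral (f out))
β2 stroke→J1  (J1: bond 0 brought flow, rest push out)
β4 stroke→J1  (1-jn J1 has f-setter on 0)
β5 stroke→J1  (J1: bond 0 brought flow, rest push out)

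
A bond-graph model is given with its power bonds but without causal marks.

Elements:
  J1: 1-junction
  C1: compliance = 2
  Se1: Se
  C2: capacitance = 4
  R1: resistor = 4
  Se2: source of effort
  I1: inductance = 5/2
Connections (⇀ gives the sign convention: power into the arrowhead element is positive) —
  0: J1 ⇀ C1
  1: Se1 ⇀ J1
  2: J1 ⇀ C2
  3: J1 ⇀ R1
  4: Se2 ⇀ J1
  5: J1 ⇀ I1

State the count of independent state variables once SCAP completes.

3  (C1, C2, I1 all integral)

bond 1 →J1  (Se1: effort source, stroke at far end)
bond 4 →J1  (Se2 (Se) sets effort on bond)
bond 0 →J1  (prefer integral on C1)
bond 2 →J1  (C2 integral (e out))
bond 5 →I1  (prefer integral on I1)
bond 3 →J1  (common-f at J1 fixed by 5)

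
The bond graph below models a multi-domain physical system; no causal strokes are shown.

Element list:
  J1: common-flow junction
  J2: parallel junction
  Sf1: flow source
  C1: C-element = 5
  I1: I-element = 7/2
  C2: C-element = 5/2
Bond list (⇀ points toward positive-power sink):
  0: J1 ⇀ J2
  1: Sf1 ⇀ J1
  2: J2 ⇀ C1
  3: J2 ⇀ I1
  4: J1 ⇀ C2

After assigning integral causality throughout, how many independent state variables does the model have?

#1 stroke→Sf1  (Sf1 (Sf) sets flow on bond)
#0 stroke→J1  (J1: bond 1 brought flow, rest push out)
#4 stroke→J1  (J1 flow already set via bond 1)
#2 stroke→J2  (C1 outputs effort q/C1)
#3 stroke→I1  (0-jn J2 has e-setter on 2)

3  (C1, C2, I1 all integral)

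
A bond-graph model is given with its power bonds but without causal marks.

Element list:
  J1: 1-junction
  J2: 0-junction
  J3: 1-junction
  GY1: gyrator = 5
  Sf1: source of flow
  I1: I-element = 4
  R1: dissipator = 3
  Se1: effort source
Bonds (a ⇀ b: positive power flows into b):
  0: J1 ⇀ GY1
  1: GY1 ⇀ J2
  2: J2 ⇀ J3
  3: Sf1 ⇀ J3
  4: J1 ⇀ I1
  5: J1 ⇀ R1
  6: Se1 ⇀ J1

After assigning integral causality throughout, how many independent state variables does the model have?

b3 |Sf1  (Sf1: flow source, stroke at near end)
b6 |J1  (Se1 fixes effort; stroke away)
b2 |J3  (1-jn J3 has f-setter on 3)
b1 |J2  (only one effort-in slot at J2)
b0 |J1  (through GY1, causality inverts; strokes same side of GY1)
b4 |I1  (I1 integral (f out))
b5 |J1  (1-jn J1 has f-setter on 4)

1  (I1 all integral)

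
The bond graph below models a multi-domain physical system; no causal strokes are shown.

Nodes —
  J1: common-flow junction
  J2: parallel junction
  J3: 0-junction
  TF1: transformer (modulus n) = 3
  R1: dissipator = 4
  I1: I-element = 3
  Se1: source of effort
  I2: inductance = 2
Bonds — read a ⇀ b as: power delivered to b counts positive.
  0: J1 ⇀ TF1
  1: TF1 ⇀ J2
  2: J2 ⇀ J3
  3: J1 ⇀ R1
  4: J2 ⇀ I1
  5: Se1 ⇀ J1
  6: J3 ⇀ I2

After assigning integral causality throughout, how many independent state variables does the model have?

b5 stroke→J1  (source Se1 imposes e)
b4 stroke→I1  (prefer integral on I1)
b6 stroke→I2  (I2 outputs flow p/I2)
b2 stroke→J3  (J3: last free bond brings effort in)
b1 stroke→J2  (only one effort-in slot at J2)
b0 stroke→TF1  (TF TF1: opposite of bond 1)
b3 stroke→J1  (common-f at J1 fixed by 0)

2  (I1, I2 all integral)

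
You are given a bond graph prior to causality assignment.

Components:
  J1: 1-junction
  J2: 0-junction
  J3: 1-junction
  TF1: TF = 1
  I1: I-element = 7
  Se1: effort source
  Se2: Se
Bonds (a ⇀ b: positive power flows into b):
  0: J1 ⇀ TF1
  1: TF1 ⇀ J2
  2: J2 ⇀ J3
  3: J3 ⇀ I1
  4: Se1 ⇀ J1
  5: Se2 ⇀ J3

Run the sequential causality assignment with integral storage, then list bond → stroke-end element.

β0 |TF1
β1 |J2
β2 |J3
β3 |I1
β4 |J1
β5 |J3

b4 stroke→J1  (Se1 (Se) sets effort on bond)
b5 stroke→J3  (Se2 (Se) sets effort on bond)
b0 stroke→TF1  (only one flow-in slot at J1)
b1 stroke→J2  (TF1 one-in-one-out from 0)
b2 stroke→J3  (J2 effort already set via bond 1)
b3 stroke→I1  (J3 needs exactly one f-in)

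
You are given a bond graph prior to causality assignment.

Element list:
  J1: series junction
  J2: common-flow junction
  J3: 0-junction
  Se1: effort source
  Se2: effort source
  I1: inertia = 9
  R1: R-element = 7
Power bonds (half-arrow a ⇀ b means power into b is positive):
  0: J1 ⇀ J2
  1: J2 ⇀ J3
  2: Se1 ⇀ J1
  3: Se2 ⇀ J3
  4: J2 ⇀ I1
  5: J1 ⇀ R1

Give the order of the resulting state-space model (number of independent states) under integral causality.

1  (I1 all integral)

#2 stroke→J1  (Se1 fixes effort; stroke away)
#3 stroke→J3  (Se2 fixes effort; stroke away)
#1 stroke→J2  (J3: bond 3 brought effort, rest push out)
#4 stroke→I1  (prefer integral on I1)
#0 stroke→J2  (J2 flow already set via bond 4)
#5 stroke→J1  (1-jn J1 has f-setter on 0)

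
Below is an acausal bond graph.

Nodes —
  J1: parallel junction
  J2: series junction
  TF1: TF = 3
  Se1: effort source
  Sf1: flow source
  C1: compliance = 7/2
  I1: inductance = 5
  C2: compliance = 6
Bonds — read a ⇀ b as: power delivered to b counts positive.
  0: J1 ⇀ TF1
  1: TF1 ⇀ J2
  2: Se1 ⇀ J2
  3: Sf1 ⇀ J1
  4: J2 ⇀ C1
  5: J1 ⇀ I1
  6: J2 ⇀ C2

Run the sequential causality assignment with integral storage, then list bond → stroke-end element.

β0 stroke at J1
β1 stroke at TF1
β2 stroke at J2
β3 stroke at Sf1
β4 stroke at J2
β5 stroke at I1
β6 stroke at J2

#2 stroke→J2  (Se1: effort source, stroke at far end)
#3 stroke→Sf1  (source Sf1 imposes f)
#4 stroke→J2  (C1 integral (e out))
#5 stroke→I1  (prefer integral on I1)
#0 stroke→J1  (closing 0-jn rule on J1)
#1 stroke→TF1  (TF1: transformer flips bond 0)
#6 stroke→J2  (1-jn J2 has f-setter on 1)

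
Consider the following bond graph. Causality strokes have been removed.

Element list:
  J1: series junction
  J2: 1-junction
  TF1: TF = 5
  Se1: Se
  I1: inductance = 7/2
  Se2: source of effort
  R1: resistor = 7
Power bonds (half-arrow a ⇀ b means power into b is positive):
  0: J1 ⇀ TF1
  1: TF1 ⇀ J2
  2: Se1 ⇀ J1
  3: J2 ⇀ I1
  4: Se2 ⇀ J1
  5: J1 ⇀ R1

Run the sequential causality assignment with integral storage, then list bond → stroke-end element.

bond 0 stroke at TF1
bond 1 stroke at J2
bond 2 stroke at J1
bond 3 stroke at I1
bond 4 stroke at J1
bond 5 stroke at J1

bond 2 |J1  (source Se1 imposes e)
bond 4 |J1  (Se2 (Se) sets effort on bond)
bond 3 |I1  (I1: I, integral causality)
bond 1 |J2  (common-f at J2 fixed by 3)
bond 0 |TF1  (TF TF1: opposite of bond 1)
bond 5 |J1  (common-f at J1 fixed by 0)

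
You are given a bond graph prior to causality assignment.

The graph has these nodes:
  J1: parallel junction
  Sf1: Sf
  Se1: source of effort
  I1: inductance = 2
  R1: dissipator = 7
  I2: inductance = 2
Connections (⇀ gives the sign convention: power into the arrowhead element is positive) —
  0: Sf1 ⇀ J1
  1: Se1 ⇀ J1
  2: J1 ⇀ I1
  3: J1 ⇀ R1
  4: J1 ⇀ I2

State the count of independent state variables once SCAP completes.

2  (I1, I2 all integral)

bond 0 →Sf1  (Sf1: flow source, stroke at near end)
bond 1 →J1  (Se1 fixes effort; stroke away)
bond 2 →I1  (0-jn J1 has e-setter on 1)
bond 3 →R1  (J1 effort already set via bond 1)
bond 4 →I2  (J1: bond 1 brought effort, rest push out)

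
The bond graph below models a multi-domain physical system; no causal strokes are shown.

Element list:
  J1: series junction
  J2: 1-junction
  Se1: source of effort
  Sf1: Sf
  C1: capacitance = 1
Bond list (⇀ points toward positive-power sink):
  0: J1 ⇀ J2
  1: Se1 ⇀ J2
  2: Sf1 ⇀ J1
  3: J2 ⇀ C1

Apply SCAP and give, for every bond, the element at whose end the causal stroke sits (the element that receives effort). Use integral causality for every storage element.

b0 |J1
b1 |J2
b2 |Sf1
b3 |J2

bond 1 →J2  (Se1 fixes effort; stroke away)
bond 2 →Sf1  (Sf1: flow source, stroke at near end)
bond 0 →J1  (1-jn J1 has f-setter on 2)
bond 3 →J2  (common-f at J2 fixed by 0)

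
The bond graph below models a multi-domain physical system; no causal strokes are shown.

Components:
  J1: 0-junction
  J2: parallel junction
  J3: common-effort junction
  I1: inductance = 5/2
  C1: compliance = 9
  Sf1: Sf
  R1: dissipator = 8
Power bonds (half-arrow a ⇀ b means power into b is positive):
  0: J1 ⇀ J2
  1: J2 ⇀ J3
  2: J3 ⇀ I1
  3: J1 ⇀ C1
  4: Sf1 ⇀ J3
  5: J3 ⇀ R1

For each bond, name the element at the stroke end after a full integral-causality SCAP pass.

b4 →Sf1  (Sf1 fixes flow; stroke at Sf1)
b2 →I1  (prefer integral on I1)
b3 →J1  (prefer integral on C1)
b0 →J2  (common-e at J1 fixed by 3)
b1 →J3  (common-e at J2 fixed by 0)
b5 →R1  (0-jn J3 has e-setter on 1)

b0 |J2
b1 |J3
b2 |I1
b3 |J1
b4 |Sf1
b5 |R1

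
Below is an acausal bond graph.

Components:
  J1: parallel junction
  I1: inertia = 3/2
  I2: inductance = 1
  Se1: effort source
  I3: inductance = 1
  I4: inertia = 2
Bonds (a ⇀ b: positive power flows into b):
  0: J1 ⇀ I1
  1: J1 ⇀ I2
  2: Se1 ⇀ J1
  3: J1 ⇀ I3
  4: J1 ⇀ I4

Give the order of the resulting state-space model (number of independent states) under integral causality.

β2 stroke→J1  (Se1: effort source, stroke at far end)
β0 stroke→I1  (0-jn J1 has e-setter on 2)
β1 stroke→I2  (J1 effort already set via bond 2)
β3 stroke→I3  (J1: bond 2 brought effort, rest push out)
β4 stroke→I4  (0-jn J1 has e-setter on 2)

4  (I1, I2, I3, I4 all integral)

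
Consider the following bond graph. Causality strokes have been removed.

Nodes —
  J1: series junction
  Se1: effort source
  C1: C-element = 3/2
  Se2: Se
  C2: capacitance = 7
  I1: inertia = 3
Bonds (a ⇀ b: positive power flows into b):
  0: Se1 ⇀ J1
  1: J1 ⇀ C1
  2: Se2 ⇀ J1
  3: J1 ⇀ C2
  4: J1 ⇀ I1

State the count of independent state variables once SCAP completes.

3  (C1, C2, I1 all integral)

#0 |J1  (Se1: effort source, stroke at far end)
#2 |J1  (source Se2 imposes e)
#1 |J1  (C1: C, integral causality)
#3 |J1  (C2 integral (e out))
#4 |I1  (closing 1-jn rule on J1)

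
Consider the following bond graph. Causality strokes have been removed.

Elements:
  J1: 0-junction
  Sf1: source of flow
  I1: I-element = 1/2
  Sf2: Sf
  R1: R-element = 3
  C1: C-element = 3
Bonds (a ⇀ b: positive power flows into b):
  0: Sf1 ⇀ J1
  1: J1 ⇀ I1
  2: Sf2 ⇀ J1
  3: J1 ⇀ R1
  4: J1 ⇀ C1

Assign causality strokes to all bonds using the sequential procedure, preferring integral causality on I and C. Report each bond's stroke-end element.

b0 →Sf1
b1 →I1
b2 →Sf2
b3 →R1
b4 →J1

β0 stroke→Sf1  (Sf1 (Sf) sets flow on bond)
β2 stroke→Sf2  (Sf2 fixes flow; stroke at Sf2)
β1 stroke→I1  (prefer integral on I1)
β4 stroke→J1  (C1: C, integral causality)
β3 stroke→R1  (J1: bond 4 brought effort, rest push out)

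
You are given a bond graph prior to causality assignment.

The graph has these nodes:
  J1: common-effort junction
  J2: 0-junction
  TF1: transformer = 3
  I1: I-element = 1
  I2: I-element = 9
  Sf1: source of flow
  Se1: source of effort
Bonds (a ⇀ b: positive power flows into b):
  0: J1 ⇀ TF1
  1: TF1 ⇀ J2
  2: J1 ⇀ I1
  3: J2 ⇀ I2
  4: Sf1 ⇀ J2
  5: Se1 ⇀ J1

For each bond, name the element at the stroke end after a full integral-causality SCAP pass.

bond 0 stroke at TF1
bond 1 stroke at J2
bond 2 stroke at I1
bond 3 stroke at I2
bond 4 stroke at Sf1
bond 5 stroke at J1

b4 stroke→Sf1  (Sf1: flow source, stroke at near end)
b5 stroke→J1  (Se1 fixes effort; stroke away)
b0 stroke→TF1  (0-jn J1 has e-setter on 5)
b2 stroke→I1  (J1: bond 5 brought effort, rest push out)
b1 stroke→J2  (TF1: transformer flips bond 0)
b3 stroke→I2  (common-e at J2 fixed by 1)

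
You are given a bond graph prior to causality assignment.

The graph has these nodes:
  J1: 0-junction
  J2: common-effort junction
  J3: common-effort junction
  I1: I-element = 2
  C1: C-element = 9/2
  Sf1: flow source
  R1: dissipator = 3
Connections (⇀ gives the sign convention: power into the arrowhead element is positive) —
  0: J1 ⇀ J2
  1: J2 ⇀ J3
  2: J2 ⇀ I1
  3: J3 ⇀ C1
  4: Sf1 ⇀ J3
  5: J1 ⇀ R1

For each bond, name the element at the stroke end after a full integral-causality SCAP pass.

bond 0 →J1
bond 1 →J2
bond 2 →I1
bond 3 →J3
bond 4 →Sf1
bond 5 →R1

b4 stroke→Sf1  (source Sf1 imposes f)
b2 stroke→I1  (I1 integral (f out))
b3 stroke→J3  (prefer integral on C1)
b1 stroke→J2  (0-jn J3 has e-setter on 3)
b0 stroke→J1  (J2 effort already set via bond 1)
b5 stroke→R1  (J1 effort already set via bond 0)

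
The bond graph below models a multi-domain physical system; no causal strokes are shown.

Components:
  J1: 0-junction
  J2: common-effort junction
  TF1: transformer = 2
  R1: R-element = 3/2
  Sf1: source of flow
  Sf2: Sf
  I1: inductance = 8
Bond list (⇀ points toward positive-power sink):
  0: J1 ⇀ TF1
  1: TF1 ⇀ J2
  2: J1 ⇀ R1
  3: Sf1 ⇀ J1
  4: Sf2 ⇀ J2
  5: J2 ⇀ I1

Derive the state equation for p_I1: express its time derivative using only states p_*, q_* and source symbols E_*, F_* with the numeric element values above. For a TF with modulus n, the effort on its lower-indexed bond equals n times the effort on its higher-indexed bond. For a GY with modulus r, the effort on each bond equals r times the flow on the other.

#3 stroke at Sf1  (Sf1 (Sf) sets flow on bond)
#4 stroke at Sf2  (Sf2 fixes flow; stroke at Sf2)
#5 stroke at I1  (I1 outputs flow p/I1)
#1 stroke at J2  (J2: last free bond brings effort in)
#0 stroke at TF1  (TF1 one-in-one-out from 1)
#2 stroke at J1  (J1: last free bond brings effort in)

dp_I1/dt = 3*F_Sf1/4 + 3*F_Sf2/8 - 3*p_I1/64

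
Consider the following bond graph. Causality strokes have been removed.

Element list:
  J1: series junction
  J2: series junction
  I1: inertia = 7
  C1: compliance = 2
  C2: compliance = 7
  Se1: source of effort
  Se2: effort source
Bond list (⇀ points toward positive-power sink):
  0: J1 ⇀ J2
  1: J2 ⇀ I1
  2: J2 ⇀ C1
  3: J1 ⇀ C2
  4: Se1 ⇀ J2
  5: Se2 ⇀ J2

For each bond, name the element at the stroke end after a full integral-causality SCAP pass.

b4 →J2  (Se1: effort source, stroke at far end)
b5 →J2  (Se2 fixes effort; stroke away)
b1 →I1  (prefer integral on I1)
b0 →J2  (common-f at J2 fixed by 1)
b2 →J2  (J2: bond 1 brought flow, rest push out)
b3 →J1  (common-f at J1 fixed by 0)

bond 0 stroke at J2
bond 1 stroke at I1
bond 2 stroke at J2
bond 3 stroke at J1
bond 4 stroke at J2
bond 5 stroke at J2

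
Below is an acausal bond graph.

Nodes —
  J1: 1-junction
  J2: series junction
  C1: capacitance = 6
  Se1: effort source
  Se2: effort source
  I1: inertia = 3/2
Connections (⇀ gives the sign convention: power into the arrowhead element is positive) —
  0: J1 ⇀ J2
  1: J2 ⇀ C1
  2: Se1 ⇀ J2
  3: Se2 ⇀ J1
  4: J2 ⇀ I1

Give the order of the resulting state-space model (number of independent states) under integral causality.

#2 stroke→J2  (Se1 fixes effort; stroke away)
#3 stroke→J1  (Se2: effort source, stroke at far end)
#0 stroke→J2  (J1: last free bond brings flow in)
#1 stroke→J2  (prefer integral on C1)
#4 stroke→I1  (closing 1-jn rule on J2)

2  (C1, I1 all integral)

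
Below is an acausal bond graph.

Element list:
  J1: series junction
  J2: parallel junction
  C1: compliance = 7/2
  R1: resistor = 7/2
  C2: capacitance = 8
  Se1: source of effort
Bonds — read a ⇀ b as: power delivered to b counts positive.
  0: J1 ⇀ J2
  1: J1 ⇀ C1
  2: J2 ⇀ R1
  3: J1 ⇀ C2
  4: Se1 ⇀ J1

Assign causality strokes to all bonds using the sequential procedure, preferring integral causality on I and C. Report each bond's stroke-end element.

b4 stroke at J1  (Se1 fixes effort; stroke away)
b1 stroke at J1  (C1 outputs effort q/C1)
b3 stroke at J1  (C2: C, integral causality)
b0 stroke at J2  (only one flow-in slot at J1)
b2 stroke at R1  (J2 effort already set via bond 0)

β0 |J2
β1 |J1
β2 |R1
β3 |J1
β4 |J1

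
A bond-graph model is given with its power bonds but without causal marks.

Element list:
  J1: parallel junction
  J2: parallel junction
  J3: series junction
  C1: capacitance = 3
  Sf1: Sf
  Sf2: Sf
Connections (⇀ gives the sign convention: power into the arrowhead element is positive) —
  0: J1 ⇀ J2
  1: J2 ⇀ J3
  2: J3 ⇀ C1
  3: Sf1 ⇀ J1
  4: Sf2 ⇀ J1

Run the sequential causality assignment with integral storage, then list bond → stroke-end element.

β3 stroke at Sf1  (Sf1 (Sf) sets flow on bond)
β4 stroke at Sf2  (Sf2 fixes flow; stroke at Sf2)
β0 stroke at J1  (J1 needs exactly one e-in)
β1 stroke at J2  (J2: last free bond brings effort in)
β2 stroke at J3  (J3 flow already set via bond 1)

b0 stroke→J1
b1 stroke→J2
b2 stroke→J3
b3 stroke→Sf1
b4 stroke→Sf2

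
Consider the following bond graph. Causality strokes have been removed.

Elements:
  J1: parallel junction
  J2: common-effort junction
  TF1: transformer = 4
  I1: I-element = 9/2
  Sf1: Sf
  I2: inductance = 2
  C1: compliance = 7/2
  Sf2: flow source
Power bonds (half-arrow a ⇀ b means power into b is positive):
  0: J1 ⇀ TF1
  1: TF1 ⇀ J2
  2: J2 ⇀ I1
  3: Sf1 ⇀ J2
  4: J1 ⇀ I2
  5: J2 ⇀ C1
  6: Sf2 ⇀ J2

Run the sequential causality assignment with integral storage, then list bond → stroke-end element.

#3 stroke→Sf1  (Sf1 (Sf) sets flow on bond)
#6 stroke→Sf2  (Sf2: flow source, stroke at near end)
#2 stroke→I1  (I1 integral (f out))
#4 stroke→I2  (I2 outputs flow p/I2)
#0 stroke→J1  (J1: last free bond brings effort in)
#1 stroke→TF1  (TF TF1: opposite of bond 0)
#5 stroke→J2  (closing 0-jn rule on J2)

bond 0 |J1
bond 1 |TF1
bond 2 |I1
bond 3 |Sf1
bond 4 |I2
bond 5 |J2
bond 6 |Sf2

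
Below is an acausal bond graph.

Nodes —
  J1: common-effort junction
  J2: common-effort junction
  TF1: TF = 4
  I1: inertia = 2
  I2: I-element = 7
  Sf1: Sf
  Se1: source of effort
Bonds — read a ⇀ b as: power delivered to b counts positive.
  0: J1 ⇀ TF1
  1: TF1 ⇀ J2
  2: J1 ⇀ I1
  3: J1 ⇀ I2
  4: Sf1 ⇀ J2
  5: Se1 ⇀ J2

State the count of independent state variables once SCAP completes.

#4 |Sf1  (source Sf1 imposes f)
#5 |J2  (source Se1 imposes e)
#1 |TF1  (J2 effort already set via bond 5)
#0 |J1  (TF1 one-in-one-out from 1)
#2 |I1  (0-jn J1 has e-setter on 0)
#3 |I2  (J1 effort already set via bond 0)

2  (I1, I2 all integral)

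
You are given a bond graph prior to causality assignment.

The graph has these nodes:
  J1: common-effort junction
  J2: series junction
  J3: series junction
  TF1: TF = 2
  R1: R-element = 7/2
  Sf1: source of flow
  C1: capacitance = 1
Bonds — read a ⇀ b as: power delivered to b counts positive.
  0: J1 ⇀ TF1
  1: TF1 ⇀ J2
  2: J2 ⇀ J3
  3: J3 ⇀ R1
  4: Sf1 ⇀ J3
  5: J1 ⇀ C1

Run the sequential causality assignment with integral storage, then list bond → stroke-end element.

β4 |Sf1  (source Sf1 imposes f)
β2 |J3  (J3: bond 4 brought flow, rest push out)
β3 |J3  (1-jn J3 has f-setter on 4)
β1 |J2  (common-f at J2 fixed by 2)
β0 |TF1  (TF TF1: opposite of bond 1)
β5 |J1  (J1: last free bond brings effort in)

b0 |TF1
b1 |J2
b2 |J3
b3 |J3
b4 |Sf1
b5 |J1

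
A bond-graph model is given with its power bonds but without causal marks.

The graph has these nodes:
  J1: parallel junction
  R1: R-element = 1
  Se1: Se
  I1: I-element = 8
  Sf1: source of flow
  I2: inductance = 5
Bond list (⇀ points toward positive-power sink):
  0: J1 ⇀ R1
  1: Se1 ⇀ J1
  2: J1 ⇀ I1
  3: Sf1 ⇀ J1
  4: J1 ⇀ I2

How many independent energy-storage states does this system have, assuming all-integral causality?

2  (I1, I2 all integral)

b1 stroke→J1  (Se1 (Se) sets effort on bond)
b3 stroke→Sf1  (source Sf1 imposes f)
b0 stroke→R1  (J1 effort already set via bond 1)
b2 stroke→I1  (J1: bond 1 brought effort, rest push out)
b4 stroke→I2  (J1: bond 1 brought effort, rest push out)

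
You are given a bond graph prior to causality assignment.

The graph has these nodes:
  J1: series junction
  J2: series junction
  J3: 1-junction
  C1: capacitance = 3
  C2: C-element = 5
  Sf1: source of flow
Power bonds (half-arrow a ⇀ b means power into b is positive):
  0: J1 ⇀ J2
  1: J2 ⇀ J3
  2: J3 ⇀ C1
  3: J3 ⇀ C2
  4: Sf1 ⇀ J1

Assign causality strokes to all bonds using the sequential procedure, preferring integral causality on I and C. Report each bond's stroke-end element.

#4 stroke at Sf1  (Sf1 fixes flow; stroke at Sf1)
#0 stroke at J1  (J1: bond 4 brought flow, rest push out)
#1 stroke at J2  (J2 flow already set via bond 0)
#2 stroke at J3  (J3: bond 1 brought flow, rest push out)
#3 stroke at J3  (J3: bond 1 brought flow, rest push out)

#0 stroke→J1
#1 stroke→J2
#2 stroke→J3
#3 stroke→J3
#4 stroke→Sf1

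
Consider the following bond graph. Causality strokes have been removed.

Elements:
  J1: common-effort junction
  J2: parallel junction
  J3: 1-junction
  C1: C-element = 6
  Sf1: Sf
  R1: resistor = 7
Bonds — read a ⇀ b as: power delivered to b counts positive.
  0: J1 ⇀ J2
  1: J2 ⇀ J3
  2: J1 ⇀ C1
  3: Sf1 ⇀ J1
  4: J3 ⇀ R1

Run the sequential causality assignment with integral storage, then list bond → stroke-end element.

bond 3 stroke at Sf1  (Sf1: flow source, stroke at near end)
bond 2 stroke at J1  (prefer integral on C1)
bond 0 stroke at J2  (J1: bond 2 brought effort, rest push out)
bond 1 stroke at J3  (0-jn J2 has e-setter on 0)
bond 4 stroke at R1  (closing 1-jn rule on J3)

b0 stroke at J2
b1 stroke at J3
b2 stroke at J1
b3 stroke at Sf1
b4 stroke at R1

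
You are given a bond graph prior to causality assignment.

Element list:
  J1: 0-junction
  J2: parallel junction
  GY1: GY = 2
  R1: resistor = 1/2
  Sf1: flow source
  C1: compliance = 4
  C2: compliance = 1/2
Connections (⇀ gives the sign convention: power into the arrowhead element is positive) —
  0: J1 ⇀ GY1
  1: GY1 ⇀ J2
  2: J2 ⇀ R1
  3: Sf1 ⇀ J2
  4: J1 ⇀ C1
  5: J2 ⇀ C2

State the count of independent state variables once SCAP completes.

2  (C1, C2 all integral)

b3 stroke at Sf1  (source Sf1 imposes f)
b4 stroke at J1  (C1 outputs effort q/C1)
b0 stroke at GY1  (0-jn J1 has e-setter on 4)
b1 stroke at GY1  (GY1: gyrator matches bond 0)
b5 stroke at J2  (C2 integral (e out))
b2 stroke at R1  (J2 effort already set via bond 5)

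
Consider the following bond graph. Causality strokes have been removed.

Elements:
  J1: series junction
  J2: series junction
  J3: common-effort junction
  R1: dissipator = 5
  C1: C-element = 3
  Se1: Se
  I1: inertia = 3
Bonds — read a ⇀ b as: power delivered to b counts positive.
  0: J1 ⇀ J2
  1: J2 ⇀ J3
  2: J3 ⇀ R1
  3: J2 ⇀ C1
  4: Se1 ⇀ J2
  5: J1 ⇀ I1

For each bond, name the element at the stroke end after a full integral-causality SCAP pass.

b0 |J1
b1 |J2
b2 |J3
b3 |J2
b4 |J2
b5 |I1

β4 |J2  (source Se1 imposes e)
β3 |J2  (C1 integral (e out))
β5 |I1  (prefer integral on I1)
β0 |J1  (1-jn J1 has f-setter on 5)
β1 |J2  (common-f at J2 fixed by 0)
β2 |J3  (only one effort-in slot at J3)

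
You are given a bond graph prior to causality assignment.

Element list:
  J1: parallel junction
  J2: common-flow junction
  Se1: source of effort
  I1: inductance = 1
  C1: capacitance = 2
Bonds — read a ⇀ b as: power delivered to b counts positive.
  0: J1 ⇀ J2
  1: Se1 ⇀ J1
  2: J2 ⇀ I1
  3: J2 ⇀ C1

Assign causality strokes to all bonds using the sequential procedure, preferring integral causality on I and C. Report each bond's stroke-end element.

#0 →J2
#1 →J1
#2 →I1
#3 →J2

b1 |J1  (Se1: effort source, stroke at far end)
b0 |J2  (J1 effort already set via bond 1)
b2 |I1  (I1 integral (f out))
b3 |J2  (common-f at J2 fixed by 2)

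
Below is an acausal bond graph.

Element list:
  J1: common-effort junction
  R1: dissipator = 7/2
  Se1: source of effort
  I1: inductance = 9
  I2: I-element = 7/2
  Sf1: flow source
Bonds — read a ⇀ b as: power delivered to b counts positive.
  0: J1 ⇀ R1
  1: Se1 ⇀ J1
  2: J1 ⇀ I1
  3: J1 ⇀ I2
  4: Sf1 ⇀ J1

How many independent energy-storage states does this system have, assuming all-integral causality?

β1 stroke at J1  (source Se1 imposes e)
β4 stroke at Sf1  (source Sf1 imposes f)
β0 stroke at R1  (common-e at J1 fixed by 1)
β2 stroke at I1  (J1 effort already set via bond 1)
β3 stroke at I2  (J1: bond 1 brought effort, rest push out)

2  (I1, I2 all integral)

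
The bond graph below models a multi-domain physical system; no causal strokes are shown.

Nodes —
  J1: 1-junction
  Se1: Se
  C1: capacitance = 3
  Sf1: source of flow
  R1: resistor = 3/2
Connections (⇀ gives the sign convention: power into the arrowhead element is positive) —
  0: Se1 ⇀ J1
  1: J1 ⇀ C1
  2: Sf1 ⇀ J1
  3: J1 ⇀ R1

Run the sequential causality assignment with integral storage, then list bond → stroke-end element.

#0 stroke at J1  (source Se1 imposes e)
#2 stroke at Sf1  (Sf1: flow source, stroke at near end)
#1 stroke at J1  (common-f at J1 fixed by 2)
#3 stroke at J1  (J1 flow already set via bond 2)

#0 →J1
#1 →J1
#2 →Sf1
#3 →J1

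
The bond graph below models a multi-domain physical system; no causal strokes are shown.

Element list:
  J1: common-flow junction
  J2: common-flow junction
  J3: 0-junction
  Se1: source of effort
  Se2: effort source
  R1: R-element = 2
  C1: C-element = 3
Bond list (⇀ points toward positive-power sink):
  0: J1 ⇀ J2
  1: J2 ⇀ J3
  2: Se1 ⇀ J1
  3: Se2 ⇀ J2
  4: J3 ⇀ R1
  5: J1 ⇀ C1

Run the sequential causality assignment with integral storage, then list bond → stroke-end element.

b0 |J2
b1 |J3
b2 |J1
b3 |J2
b4 |R1
b5 |J1

β2 stroke→J1  (Se1: effort source, stroke at far end)
β3 stroke→J2  (Se2: effort source, stroke at far end)
β5 stroke→J1  (C1: C, integral causality)
β0 stroke→J2  (only one flow-in slot at J1)
β1 stroke→J3  (J2: last free bond brings flow in)
β4 stroke→R1  (0-jn J3 has e-setter on 1)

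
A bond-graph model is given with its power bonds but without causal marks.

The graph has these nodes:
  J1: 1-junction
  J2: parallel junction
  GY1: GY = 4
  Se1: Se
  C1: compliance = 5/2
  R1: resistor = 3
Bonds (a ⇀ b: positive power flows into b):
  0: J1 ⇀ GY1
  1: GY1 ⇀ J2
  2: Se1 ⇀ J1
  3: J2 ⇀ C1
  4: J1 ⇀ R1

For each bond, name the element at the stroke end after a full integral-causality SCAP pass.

bond 0 →GY1
bond 1 →GY1
bond 2 →J1
bond 3 →J2
bond 4 →J1

β2 stroke at J1  (Se1: effort source, stroke at far end)
β3 stroke at J2  (C1 integral (e out))
β1 stroke at GY1  (J2: bond 3 brought effort, rest push out)
β0 stroke at GY1  (GY1: gyrator matches bond 1)
β4 stroke at J1  (J1 flow already set via bond 0)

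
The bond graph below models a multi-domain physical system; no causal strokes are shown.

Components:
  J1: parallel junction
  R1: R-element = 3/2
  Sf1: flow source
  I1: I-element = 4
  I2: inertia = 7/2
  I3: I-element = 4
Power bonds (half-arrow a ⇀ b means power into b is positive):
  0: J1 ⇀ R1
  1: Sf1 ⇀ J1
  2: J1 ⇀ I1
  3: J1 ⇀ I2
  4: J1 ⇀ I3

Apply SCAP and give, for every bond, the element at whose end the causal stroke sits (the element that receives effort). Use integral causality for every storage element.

#1 stroke at Sf1  (Sf1: flow source, stroke at near end)
#2 stroke at I1  (I1 integral (f out))
#3 stroke at I2  (prefer integral on I2)
#4 stroke at I3  (I3 outputs flow p/I3)
#0 stroke at J1  (closing 0-jn rule on J1)

b0 stroke at J1
b1 stroke at Sf1
b2 stroke at I1
b3 stroke at I2
b4 stroke at I3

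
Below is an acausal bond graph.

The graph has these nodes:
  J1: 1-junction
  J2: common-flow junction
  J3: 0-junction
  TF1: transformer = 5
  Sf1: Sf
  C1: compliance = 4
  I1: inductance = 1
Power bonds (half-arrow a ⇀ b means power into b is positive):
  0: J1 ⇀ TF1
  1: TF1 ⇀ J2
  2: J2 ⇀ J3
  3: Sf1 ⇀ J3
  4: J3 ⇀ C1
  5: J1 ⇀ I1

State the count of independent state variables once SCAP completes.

b3 stroke→Sf1  (Sf1 fixes flow; stroke at Sf1)
b4 stroke→J3  (C1 outputs effort q/C1)
b2 stroke→J2  (0-jn J3 has e-setter on 4)
b1 stroke→TF1  (J2: last free bond brings flow in)
b0 stroke→J1  (TF1: transformer flips bond 1)
b5 stroke→I1  (J1: last free bond brings flow in)

2  (C1, I1 all integral)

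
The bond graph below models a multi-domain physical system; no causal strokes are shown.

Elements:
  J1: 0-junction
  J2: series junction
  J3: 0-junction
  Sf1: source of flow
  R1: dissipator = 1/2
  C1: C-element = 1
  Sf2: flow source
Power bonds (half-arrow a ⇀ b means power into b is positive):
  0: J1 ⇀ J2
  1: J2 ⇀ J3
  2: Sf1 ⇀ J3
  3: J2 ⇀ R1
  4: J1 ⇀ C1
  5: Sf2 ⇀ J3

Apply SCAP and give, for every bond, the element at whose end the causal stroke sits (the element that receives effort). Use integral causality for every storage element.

bond 0 |J2
bond 1 |J3
bond 2 |Sf1
bond 3 |J2
bond 4 |J1
bond 5 |Sf2

β2 stroke→Sf1  (source Sf1 imposes f)
β5 stroke→Sf2  (Sf2 (Sf) sets flow on bond)
β1 stroke→J3  (J3 needs exactly one e-in)
β0 stroke→J2  (1-jn J2 has f-setter on 1)
β3 stroke→J2  (J2 flow already set via bond 1)
β4 stroke→J1  (closing 0-jn rule on J1)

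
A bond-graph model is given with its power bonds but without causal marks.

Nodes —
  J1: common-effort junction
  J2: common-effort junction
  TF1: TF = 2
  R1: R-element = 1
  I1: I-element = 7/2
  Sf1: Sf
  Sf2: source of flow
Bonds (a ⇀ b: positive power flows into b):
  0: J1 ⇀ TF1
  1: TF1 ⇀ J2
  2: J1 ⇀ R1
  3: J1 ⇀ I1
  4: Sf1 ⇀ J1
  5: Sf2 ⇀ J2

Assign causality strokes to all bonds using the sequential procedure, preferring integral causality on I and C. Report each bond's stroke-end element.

bond 4 →Sf1  (Sf1 fixes flow; stroke at Sf1)
bond 5 →Sf2  (source Sf2 imposes f)
bond 1 →J2  (only one effort-in slot at J2)
bond 0 →TF1  (TF1: transformer flips bond 1)
bond 3 →I1  (I1: I, integral causality)
bond 2 →J1  (only one effort-in slot at J1)

b0 stroke→TF1
b1 stroke→J2
b2 stroke→J1
b3 stroke→I1
b4 stroke→Sf1
b5 stroke→Sf2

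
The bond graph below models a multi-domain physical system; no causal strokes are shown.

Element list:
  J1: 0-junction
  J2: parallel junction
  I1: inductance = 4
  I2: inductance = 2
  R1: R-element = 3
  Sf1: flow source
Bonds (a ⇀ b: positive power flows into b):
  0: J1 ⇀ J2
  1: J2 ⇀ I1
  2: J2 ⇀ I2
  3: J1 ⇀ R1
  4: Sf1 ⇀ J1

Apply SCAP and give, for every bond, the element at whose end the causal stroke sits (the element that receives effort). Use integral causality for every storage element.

β0 stroke at J2
β1 stroke at I1
β2 stroke at I2
β3 stroke at J1
β4 stroke at Sf1

b4 →Sf1  (Sf1 fixes flow; stroke at Sf1)
b1 →I1  (prefer integral on I1)
b2 →I2  (I2 integral (f out))
b0 →J2  (J2: last free bond brings effort in)
b3 →J1  (only one effort-in slot at J1)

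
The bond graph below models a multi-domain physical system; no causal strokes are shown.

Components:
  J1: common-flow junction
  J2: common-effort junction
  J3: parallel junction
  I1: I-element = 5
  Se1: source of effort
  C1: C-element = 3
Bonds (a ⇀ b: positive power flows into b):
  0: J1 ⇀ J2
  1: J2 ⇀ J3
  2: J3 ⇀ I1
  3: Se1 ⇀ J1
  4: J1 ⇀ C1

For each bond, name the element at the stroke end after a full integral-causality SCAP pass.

#0 |J2
#1 |J3
#2 |I1
#3 |J1
#4 |J1

β3 stroke→J1  (Se1 fixes effort; stroke away)
β2 stroke→I1  (I1 integral (f out))
β1 stroke→J3  (J3: last free bond brings effort in)
β0 stroke→J2  (only one effort-in slot at J2)
β4 stroke→J1  (1-jn J1 has f-setter on 0)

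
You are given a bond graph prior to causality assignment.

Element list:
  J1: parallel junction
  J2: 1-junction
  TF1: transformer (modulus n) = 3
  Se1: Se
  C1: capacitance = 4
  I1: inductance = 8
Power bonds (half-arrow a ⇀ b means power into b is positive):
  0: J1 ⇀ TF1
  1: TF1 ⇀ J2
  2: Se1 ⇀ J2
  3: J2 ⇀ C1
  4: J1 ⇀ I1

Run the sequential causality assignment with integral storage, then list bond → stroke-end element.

b0 →J1
b1 →TF1
b2 →J2
b3 →J2
b4 →I1

b2 stroke→J2  (Se1 fixes effort; stroke away)
b3 stroke→J2  (C1 integral (e out))
b1 stroke→TF1  (J2 needs exactly one f-in)
b0 stroke→J1  (TF1: transformer flips bond 1)
b4 stroke→I1  (J1 effort already set via bond 0)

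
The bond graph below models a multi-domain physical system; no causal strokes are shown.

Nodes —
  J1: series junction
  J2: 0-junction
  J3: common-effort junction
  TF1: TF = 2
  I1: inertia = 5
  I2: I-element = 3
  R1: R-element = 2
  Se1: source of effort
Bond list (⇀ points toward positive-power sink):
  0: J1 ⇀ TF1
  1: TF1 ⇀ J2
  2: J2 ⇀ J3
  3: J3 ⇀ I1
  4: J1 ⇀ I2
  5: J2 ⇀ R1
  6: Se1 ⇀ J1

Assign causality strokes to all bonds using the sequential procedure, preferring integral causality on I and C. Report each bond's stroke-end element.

b6 stroke at J1  (Se1: effort source, stroke at far end)
b3 stroke at I1  (I1: I, integral causality)
b2 stroke at J3  (closing 0-jn rule on J3)
b4 stroke at I2  (I2 outputs flow p/I2)
b0 stroke at J1  (J1: bond 4 brought flow, rest push out)
b1 stroke at TF1  (through TF1, causality passes straight; one stroke at TF1)
b5 stroke at J2  (only one effort-in slot at J2)

b0 →J1
b1 →TF1
b2 →J3
b3 →I1
b4 →I2
b5 →J2
b6 →J1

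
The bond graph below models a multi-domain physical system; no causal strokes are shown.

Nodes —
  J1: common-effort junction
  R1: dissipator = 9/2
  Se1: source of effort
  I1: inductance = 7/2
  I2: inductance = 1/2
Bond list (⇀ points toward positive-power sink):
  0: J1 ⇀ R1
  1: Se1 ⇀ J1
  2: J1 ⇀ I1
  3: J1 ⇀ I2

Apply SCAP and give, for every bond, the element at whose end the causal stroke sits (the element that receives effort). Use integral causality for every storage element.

bond 1 stroke→J1  (Se1: effort source, stroke at far end)
bond 0 stroke→R1  (J1 effort already set via bond 1)
bond 2 stroke→I1  (0-jn J1 has e-setter on 1)
bond 3 stroke→I2  (J1: bond 1 brought effort, rest push out)

b0 |R1
b1 |J1
b2 |I1
b3 |I2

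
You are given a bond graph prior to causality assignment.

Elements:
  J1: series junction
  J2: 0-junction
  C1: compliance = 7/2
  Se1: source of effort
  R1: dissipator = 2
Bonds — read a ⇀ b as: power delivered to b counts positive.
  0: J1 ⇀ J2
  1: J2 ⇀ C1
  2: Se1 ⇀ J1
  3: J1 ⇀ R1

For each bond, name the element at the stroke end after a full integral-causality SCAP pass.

#2 stroke→J1  (source Se1 imposes e)
#1 stroke→J2  (C1 outputs effort q/C1)
#0 stroke→J1  (0-jn J2 has e-setter on 1)
#3 stroke→R1  (closing 1-jn rule on J1)

b0 stroke→J1
b1 stroke→J2
b2 stroke→J1
b3 stroke→R1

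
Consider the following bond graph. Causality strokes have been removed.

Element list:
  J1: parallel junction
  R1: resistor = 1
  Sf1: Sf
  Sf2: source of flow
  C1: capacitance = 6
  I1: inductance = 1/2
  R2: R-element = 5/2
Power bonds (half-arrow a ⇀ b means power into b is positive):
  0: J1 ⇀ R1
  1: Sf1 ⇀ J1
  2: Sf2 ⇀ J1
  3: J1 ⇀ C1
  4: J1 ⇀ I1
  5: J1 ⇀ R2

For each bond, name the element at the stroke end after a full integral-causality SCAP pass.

β1 stroke at Sf1  (Sf1 (Sf) sets flow on bond)
β2 stroke at Sf2  (Sf2 (Sf) sets flow on bond)
β3 stroke at J1  (prefer integral on C1)
β0 stroke at R1  (common-e at J1 fixed by 3)
β4 stroke at I1  (0-jn J1 has e-setter on 3)
β5 stroke at R2  (J1 effort already set via bond 3)

b0 →R1
b1 →Sf1
b2 →Sf2
b3 →J1
b4 →I1
b5 →R2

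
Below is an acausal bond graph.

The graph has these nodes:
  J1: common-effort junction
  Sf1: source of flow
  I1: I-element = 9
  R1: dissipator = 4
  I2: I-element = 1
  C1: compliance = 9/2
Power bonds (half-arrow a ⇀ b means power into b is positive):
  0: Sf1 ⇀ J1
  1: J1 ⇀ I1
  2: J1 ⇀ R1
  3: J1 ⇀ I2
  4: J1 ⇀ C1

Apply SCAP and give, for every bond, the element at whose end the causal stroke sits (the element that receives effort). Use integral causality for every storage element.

#0 stroke→Sf1  (source Sf1 imposes f)
#1 stroke→I1  (I1 integral (f out))
#3 stroke→I2  (prefer integral on I2)
#4 stroke→J1  (C1: C, integral causality)
#2 stroke→R1  (common-e at J1 fixed by 4)

#0 stroke at Sf1
#1 stroke at I1
#2 stroke at R1
#3 stroke at I2
#4 stroke at J1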